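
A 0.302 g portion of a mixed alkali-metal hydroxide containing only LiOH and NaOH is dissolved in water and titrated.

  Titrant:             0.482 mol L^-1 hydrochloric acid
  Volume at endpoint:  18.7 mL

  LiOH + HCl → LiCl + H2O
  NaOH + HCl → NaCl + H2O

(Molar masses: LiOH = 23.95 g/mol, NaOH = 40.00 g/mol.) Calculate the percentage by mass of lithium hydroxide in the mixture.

28.9 %

n(HCl) = 0.0187 × 0.482 = 9.01 × 10^-3 mol
Let x = n(LiOH), y = n(NaOH).
Titrant: 1x + 1y = 9.01 × 10^-3;  mass: 23.95x + 40.00y = 0.302
Solving, x = 3.65 × 10^-3 mol, y = 5.37 × 10^-3 mol
mass of LiOH = 3.65 × 10^-3 × 23.95 = 0.0873 g
% LiOH = 0.0873 / 0.302 × 100 = 28.9 %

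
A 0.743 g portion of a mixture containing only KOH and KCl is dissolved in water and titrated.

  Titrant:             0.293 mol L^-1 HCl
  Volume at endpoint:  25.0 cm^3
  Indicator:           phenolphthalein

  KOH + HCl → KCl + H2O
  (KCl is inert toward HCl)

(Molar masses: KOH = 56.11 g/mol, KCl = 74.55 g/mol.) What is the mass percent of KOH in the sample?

n(HCl) = 0.0250 × 0.293 = 7.32 × 10^-3 mol
Let x = n(KOH), y = n(KCl).
Titrant: 1x = 7.32 × 10^-3;  mass: 56.11x + 74.55y = 0.743
Solving, x = 7.33 × 10^-3 mol, y = 4.45 × 10^-3 mol
mass of KOH = 7.33 × 10^-3 × 56.11 = 0.411 g
% KOH = 0.411 / 0.743 × 100 = 55.3 %

55.3 %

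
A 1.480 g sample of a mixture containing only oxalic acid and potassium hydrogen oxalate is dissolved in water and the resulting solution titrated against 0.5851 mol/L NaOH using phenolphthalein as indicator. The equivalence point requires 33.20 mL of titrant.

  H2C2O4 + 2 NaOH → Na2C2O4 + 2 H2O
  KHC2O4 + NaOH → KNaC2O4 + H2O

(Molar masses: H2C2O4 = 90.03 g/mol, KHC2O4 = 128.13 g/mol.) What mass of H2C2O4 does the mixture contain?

0.5465 g

n(NaOH) = 0.03320 × 0.5851 = 0.01943 mol
Let x = n(H2C2O4), y = n(KHC2O4).
Titrant: 2x + 1y = 0.01943;  mass: 90.03x + 128.13y = 1.480
Solving, x = 6.070 × 10^-3 mol, y = 7.286 × 10^-3 mol
mass of H2C2O4 = 6.070 × 10^-3 × 90.03 = 0.5465 g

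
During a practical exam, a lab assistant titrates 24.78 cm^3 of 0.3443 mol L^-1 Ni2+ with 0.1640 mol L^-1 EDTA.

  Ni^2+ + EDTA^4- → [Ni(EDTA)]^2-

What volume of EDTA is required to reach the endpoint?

52.02 mL

n(Ni2+) = 0.02478 L × 0.3443 mol/L = 8.532 × 10^-3 mol
n(EDTA) = 8.532 × 10^-3 mol (1:1 stoichiometry)
V(EDTA) = 8.532 × 10^-3 mol / 0.1640 mol/L = 0.05202 L = 52.02 mL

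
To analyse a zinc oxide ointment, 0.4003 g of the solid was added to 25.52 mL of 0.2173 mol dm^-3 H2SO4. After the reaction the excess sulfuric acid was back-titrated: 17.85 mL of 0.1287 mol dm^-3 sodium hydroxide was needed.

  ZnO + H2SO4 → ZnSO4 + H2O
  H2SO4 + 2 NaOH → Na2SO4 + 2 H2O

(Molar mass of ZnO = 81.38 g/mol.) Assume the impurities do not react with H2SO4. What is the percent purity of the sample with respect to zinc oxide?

n(H2SO4) added = 0.02552 × 0.2173 = 5.545 × 10^-3 mol
n(NaOH) used in back-titration = 0.01785 × 0.1287 = 2.297 × 10^-3 mol
From the 1:2 ratio, n(H2SO4) left over = 1/2 × 2.297 × 10^-3 = 1.149 × 10^-3 mol
n(H2SO4) consumed by analyte = 5.545 × 10^-3 − 1.149 × 10^-3 = 4.397 × 10^-3 mol
n(ZnO) = 4.397 × 10^-3 mol (1:1 ratio)
mass of ZnO = 4.397 × 10^-3 × 81.38 = 0.3578 g
% ZnO = 0.3578 / 0.4003 × 100 = 89.39 %

89.39 %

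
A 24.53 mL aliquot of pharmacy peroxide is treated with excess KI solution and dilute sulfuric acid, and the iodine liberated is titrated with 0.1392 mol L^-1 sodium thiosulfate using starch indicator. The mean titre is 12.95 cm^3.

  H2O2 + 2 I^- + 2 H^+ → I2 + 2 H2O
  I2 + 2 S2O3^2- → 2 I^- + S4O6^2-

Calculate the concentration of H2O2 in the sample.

0.03674 mol/L

n(S2O3^2-) = 0.01295 × 0.1392 = 1.803 × 10^-3 mol
n(I2) = n(S2O3^2-)/2 = 9.013 × 10^-4 mol
n(H2O2) in the aliquot = 9.013 × 10^-4 mol (1:1 ratio)
[H2O2] = 9.013 × 10^-4 / 0.02453 = 0.03674 mol/L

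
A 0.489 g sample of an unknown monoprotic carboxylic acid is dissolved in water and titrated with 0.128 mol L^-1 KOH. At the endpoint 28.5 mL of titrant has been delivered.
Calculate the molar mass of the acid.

n(KOH) = 0.0285 L × 0.128 mol/L = 3.65 × 10^-3 mol
n(HA) = 3.65 × 10^-3 mol (1:1 ratio)
M = m / n = 0.489 g / 3.65 × 10^-3 mol = 134 g/mol

134 g/mol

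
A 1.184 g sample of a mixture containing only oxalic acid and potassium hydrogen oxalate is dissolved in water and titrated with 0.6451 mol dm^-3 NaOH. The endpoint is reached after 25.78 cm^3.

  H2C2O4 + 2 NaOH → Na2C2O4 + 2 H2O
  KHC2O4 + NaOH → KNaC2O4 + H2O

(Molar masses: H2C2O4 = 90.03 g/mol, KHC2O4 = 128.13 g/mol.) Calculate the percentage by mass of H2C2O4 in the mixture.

43.31 %

n(NaOH) = 0.02578 × 0.6451 = 0.01663 mol
Let x = n(H2C2O4), y = n(KHC2O4).
Titrant: 2x + 1y = 0.01663;  mass: 90.03x + 128.13y = 1.184
Solving, x = 5.696 × 10^-3 mol, y = 5.238 × 10^-3 mol
mass of H2C2O4 = 5.696 × 10^-3 × 90.03 = 0.5128 g
% H2C2O4 = 0.5128 / 1.184 × 100 = 43.31 %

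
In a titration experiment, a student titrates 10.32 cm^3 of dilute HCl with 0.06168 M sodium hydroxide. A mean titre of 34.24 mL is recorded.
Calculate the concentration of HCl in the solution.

HCl + NaOH → NaCl + H2O
n(NaOH) = 0.03424 L × 0.06168 mol/L = 2.112 × 10^-3 mol
n(HCl) = 2.112 × 10^-3 mol (1:1 mole ratio)
[HCl] = 2.112 × 10^-3 mol / 0.01032 L = 0.2046 mol/L

0.2046 M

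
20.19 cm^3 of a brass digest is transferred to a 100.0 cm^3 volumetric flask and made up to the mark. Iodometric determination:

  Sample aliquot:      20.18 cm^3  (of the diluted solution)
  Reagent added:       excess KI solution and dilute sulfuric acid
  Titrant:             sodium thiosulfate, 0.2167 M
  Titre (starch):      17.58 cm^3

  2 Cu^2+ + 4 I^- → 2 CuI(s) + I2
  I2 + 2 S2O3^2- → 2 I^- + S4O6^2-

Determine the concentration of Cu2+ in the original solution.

n(S2O3^2-) = 0.01758 × 0.2167 = 3.810 × 10^-3 mol
n(I2) = n(S2O3^2-)/2 = 1.905 × 10^-3 mol
From the 2:1 ratio, n(Cu2+) in the aliquot = 2/1 × 1.905 × 10^-3 = 3.810 × 10^-3 mol
[Cu2+]_dilute = 3.810 × 10^-3 / 0.02018 = 0.1888 mol/L
[Cu2+]_original = 0.1888 × 100.0/20.19 = 0.9350 mol/L

0.9350 M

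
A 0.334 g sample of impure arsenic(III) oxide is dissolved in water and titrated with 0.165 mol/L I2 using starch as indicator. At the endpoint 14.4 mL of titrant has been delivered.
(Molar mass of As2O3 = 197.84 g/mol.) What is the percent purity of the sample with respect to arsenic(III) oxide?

70.4 %

As2O3 + 2 I2 + 2 H2O → As2O5 + 4 HI
n(I2) = 0.0144 L × 0.165 mol/L = 2.38 × 10^-3 mol
From the 1:2 ratio, n(As2O3) = 1/2 × 2.38 × 10^-3 = 1.19 × 10^-3 mol
mass of As2O3 = 1.19 × 10^-3 × 197.84 g/mol = 0.235 g
% As2O3 = 0.235 / 0.334 × 100 = 70.4 %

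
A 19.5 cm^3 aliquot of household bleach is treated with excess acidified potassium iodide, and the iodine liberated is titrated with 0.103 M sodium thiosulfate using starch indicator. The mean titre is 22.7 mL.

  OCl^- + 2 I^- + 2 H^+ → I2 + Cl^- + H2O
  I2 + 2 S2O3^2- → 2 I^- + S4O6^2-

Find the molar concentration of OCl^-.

0.0600 M

n(S2O3^2-) = 0.0227 × 0.103 = 2.34 × 10^-3 mol
n(I2) = n(S2O3^2-)/2 = 1.17 × 10^-3 mol
n(OCl^-) in the aliquot = 1.17 × 10^-3 mol (1:1 ratio)
[OCl^-] = 1.17 × 10^-3 / 0.0195 = 0.0600 mol/L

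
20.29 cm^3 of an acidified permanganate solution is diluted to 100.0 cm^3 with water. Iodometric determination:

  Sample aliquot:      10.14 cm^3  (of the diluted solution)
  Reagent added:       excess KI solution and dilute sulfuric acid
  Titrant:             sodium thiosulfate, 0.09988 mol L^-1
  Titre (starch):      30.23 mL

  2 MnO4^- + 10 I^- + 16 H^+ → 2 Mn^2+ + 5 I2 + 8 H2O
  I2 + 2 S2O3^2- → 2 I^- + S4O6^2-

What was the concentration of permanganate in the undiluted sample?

n(S2O3^2-) = 0.03023 × 0.09988 = 3.019 × 10^-3 mol
n(I2) = n(S2O3^2-)/2 = 1.510 × 10^-3 mol
From the 2:5 ratio, n(MnO4^-) in the aliquot = 2/5 × 1.510 × 10^-3 = 6.039 × 10^-4 mol
[MnO4^-]_dilute = 6.039 × 10^-4 / 0.01014 = 0.05955 mol/L
[MnO4^-]_original = 0.05955 × 100.0/20.29 = 0.2935 mol/L

0.2935 mol/L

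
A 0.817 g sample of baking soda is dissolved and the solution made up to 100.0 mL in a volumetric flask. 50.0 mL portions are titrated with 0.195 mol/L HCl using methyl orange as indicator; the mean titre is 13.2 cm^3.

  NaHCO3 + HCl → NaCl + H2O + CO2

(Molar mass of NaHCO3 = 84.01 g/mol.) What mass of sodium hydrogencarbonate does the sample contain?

n(HCl) per titration = 0.0132 × 0.195 = 2.57 × 10^-3 mol
n(NaHCO3) in each aliquot = 2.57 × 10^-3 mol (1:1 ratio)
n(NaHCO3) in the whole flask = 2.57 × 10^-3 × 100.0/50.0 = 5.15 × 10^-3 mol
mass of NaHCO3 = 5.15 × 10^-3 × 84.01 = 0.432 g

0.432 g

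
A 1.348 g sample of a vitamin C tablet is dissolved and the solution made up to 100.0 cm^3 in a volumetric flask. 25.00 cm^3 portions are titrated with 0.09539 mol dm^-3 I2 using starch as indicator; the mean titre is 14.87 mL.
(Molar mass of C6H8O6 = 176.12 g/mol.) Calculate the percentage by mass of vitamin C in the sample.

C6H8O6 + I2 → C6H6O6 + 2 HI
n(I2) per titration = 0.01487 × 0.09539 = 1.418 × 10^-3 mol
n(C6H8O6) in each aliquot = 1.418 × 10^-3 mol (1:1 ratio)
n(C6H8O6) in the whole flask = 1.418 × 10^-3 × 100.0/25.00 = 5.674 × 10^-3 mol
mass of C6H8O6 = 5.674 × 10^-3 × 176.12 = 0.9993 g
% C6H8O6 = 0.9993 / 1.348 × 100 = 74.13 %

74.13 %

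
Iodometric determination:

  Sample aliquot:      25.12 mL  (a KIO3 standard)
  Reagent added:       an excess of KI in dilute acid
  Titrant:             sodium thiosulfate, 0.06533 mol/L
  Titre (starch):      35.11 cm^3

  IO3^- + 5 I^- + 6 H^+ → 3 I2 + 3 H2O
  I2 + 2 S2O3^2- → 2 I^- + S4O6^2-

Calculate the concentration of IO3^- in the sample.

0.01522 mol/L

n(S2O3^2-) = 0.03511 × 0.06533 = 2.294 × 10^-3 mol
n(I2) = n(S2O3^2-)/2 = 1.147 × 10^-3 mol
From the 1:3 ratio, n(IO3^-) in the aliquot = 1/3 × 1.147 × 10^-3 = 3.823 × 10^-4 mol
[IO3^-] = 3.823 × 10^-4 / 0.02512 = 0.01522 mol/L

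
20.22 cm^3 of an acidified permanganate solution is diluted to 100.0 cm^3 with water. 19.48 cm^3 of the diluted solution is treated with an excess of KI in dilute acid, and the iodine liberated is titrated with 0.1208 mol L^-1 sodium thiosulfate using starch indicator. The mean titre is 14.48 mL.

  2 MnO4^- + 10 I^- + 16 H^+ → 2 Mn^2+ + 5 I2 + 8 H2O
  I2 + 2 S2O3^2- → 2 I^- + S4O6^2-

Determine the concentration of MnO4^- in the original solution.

0.08882 mol/L

n(S2O3^2-) = 0.01448 × 0.1208 = 1.749 × 10^-3 mol
n(I2) = n(S2O3^2-)/2 = 8.746 × 10^-4 mol
From the 2:5 ratio, n(MnO4^-) in the aliquot = 2/5 × 8.746 × 10^-4 = 3.498 × 10^-4 mol
[MnO4^-]_dilute = 3.498 × 10^-4 / 0.01948 = 0.01796 mol/L
[MnO4^-]_original = 0.01796 × 100.0/20.22 = 0.08882 mol/L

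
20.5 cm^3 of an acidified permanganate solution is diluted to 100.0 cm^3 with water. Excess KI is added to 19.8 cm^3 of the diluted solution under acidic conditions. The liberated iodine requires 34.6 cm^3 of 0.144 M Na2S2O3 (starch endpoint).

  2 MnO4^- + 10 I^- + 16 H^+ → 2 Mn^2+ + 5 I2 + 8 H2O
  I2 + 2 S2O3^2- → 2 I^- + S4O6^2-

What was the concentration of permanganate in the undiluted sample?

n(S2O3^2-) = 0.0346 × 0.144 = 4.98 × 10^-3 mol
n(I2) = n(S2O3^2-)/2 = 2.49 × 10^-3 mol
From the 2:5 ratio, n(MnO4^-) in the aliquot = 2/5 × 2.49 × 10^-3 = 9.96 × 10^-4 mol
[MnO4^-]_dilute = 9.96 × 10^-4 / 0.0198 = 0.0503 mol/L
[MnO4^-]_original = 0.0503 × 100.0/20.5 = 0.245 mol/L

0.245 M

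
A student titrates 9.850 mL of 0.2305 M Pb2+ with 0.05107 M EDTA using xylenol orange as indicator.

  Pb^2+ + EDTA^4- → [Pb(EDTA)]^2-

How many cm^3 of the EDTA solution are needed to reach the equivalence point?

44.46 mL

n(Pb2+) = 0.009850 L × 0.2305 mol/L = 2.270 × 10^-3 mol
n(EDTA) = 2.270 × 10^-3 mol (1:1 stoichiometry)
V(EDTA) = 2.270 × 10^-3 mol / 0.05107 mol/L = 0.04446 L = 44.46 mL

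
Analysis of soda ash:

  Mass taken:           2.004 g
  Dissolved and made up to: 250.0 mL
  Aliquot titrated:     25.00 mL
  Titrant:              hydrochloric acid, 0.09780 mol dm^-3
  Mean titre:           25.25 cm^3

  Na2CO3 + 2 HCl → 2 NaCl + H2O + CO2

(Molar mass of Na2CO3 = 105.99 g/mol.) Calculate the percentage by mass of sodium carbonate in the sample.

n(HCl) per titration = 0.02525 × 0.09780 = 2.469 × 10^-3 mol
From the 1:2 ratio, n(Na2CO3) in each aliquot = 1/2 × 2.469 × 10^-3 = 1.235 × 10^-3 mol
n(Na2CO3) in the whole flask = 1.235 × 10^-3 × 250.0/25.00 = 0.01235 mol
mass of Na2CO3 = 0.01235 × 105.99 = 1.309 g
% Na2CO3 = 1.309 / 2.004 × 100 = 65.30 %

65.30 %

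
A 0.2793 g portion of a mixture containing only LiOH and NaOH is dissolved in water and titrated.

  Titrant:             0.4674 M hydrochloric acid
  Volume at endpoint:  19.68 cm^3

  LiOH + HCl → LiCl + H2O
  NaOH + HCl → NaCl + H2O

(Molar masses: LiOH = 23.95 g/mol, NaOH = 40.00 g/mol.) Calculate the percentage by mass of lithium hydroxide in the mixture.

n(HCl) = 0.01968 × 0.4674 = 9.198 × 10^-3 mol
Let x = n(LiOH), y = n(NaOH).
Titrant: 1x + 1y = 9.198 × 10^-3;  mass: 23.95x + 40.00y = 0.2793
Solving, x = 5.523 × 10^-3 mol, y = 3.676 × 10^-3 mol
mass of LiOH = 5.523 × 10^-3 × 23.95 = 0.1323 g
% LiOH = 0.1323 / 0.2793 × 100 = 47.36 %

47.36 %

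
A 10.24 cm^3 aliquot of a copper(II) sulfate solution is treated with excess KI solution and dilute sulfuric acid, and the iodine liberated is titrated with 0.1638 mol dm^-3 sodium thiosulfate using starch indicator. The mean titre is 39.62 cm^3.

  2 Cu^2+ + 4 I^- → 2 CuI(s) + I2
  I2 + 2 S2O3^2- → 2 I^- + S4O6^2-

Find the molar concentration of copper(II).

n(S2O3^2-) = 0.03962 × 0.1638 = 6.490 × 10^-3 mol
n(I2) = n(S2O3^2-)/2 = 3.245 × 10^-3 mol
From the 2:1 ratio, n(Cu2+) in the aliquot = 2/1 × 3.245 × 10^-3 = 6.490 × 10^-3 mol
[Cu2+] = 6.490 × 10^-3 / 0.01024 = 0.6338 mol/L

0.6338 mol/L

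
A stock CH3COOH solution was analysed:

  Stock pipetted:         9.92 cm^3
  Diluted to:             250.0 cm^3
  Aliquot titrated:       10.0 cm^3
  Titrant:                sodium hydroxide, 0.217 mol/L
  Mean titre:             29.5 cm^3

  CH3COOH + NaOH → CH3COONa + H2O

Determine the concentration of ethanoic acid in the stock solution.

n(NaOH) = 0.0295 × 0.217 = 6.40 × 10^-3 mol
n(CH3COOH) in the aliquot = 6.40 × 10^-3 mol (1:1 ratio)
[CH3COOH]_dilute = 6.40 × 10^-3 / 0.0100 = 0.640 mol/L
Dilution factor = 250.0 / 9.92 = 25.20
[CH3COOH]_stock = 0.640 × 25.20 = 16.1 mol/L

16.1 mol/L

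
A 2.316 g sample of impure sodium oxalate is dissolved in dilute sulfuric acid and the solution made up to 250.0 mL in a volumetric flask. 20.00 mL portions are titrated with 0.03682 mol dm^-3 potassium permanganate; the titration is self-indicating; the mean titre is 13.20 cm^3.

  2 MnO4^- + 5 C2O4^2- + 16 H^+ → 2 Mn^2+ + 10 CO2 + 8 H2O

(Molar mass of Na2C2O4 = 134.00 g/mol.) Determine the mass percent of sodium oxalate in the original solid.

n(KMnO4) per titration = 0.01320 × 0.03682 = 4.860 × 10^-4 mol
From the 5:2 ratio, n(Na2C2O4) in each aliquot = 5/2 × 4.860 × 10^-4 = 1.215 × 10^-3 mol
n(Na2C2O4) in the whole flask = 1.215 × 10^-3 × 250.0/20.00 = 0.01519 mol
mass of Na2C2O4 = 0.01519 × 134.00 = 2.035 g
% Na2C2O4 = 2.035 / 2.316 × 100 = 87.88 %

87.88 %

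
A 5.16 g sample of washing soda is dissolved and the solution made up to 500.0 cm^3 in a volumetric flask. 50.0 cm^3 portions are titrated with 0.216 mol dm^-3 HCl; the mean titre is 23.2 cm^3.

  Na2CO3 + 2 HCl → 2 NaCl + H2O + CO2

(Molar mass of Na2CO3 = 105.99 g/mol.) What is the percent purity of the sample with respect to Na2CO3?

51.5 %

n(HCl) per titration = 0.0232 × 0.216 = 5.01 × 10^-3 mol
From the 1:2 ratio, n(Na2CO3) in each aliquot = 1/2 × 5.01 × 10^-3 = 2.51 × 10^-3 mol
n(Na2CO3) in the whole flask = 2.51 × 10^-3 × 500.0/50.0 = 0.0251 mol
mass of Na2CO3 = 0.0251 × 105.99 = 2.66 g
% Na2CO3 = 2.66 / 5.16 × 100 = 51.5 %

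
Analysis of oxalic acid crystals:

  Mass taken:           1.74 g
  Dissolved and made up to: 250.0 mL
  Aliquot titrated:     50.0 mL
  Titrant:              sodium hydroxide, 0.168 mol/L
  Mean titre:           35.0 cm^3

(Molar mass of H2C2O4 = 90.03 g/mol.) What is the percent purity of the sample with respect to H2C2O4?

H2C2O4 + 2 NaOH → Na2C2O4 + 2 H2O
n(NaOH) per titration = 0.0350 × 0.168 = 5.88 × 10^-3 mol
From the 1:2 ratio, n(H2C2O4) in each aliquot = 1/2 × 5.88 × 10^-3 = 2.94 × 10^-3 mol
n(H2C2O4) in the whole flask = 2.94 × 10^-3 × 250.0/50.0 = 0.0147 mol
mass of H2C2O4 = 0.0147 × 90.03 = 1.32 g
% H2C2O4 = 1.32 / 1.74 × 100 = 76.1 %

76.1 %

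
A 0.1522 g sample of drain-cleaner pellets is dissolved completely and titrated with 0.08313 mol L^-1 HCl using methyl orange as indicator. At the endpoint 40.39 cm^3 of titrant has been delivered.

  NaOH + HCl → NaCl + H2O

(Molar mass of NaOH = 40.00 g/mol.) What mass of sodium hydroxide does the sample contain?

n(HCl) = 0.04039 L × 0.08313 mol/L = 3.358 × 10^-3 mol
n(NaOH) = 3.358 × 10^-3 mol (1:1 ratio)
mass of NaOH = 3.358 × 10^-3 × 40.00 g/mol = 0.1343 g

0.1343 g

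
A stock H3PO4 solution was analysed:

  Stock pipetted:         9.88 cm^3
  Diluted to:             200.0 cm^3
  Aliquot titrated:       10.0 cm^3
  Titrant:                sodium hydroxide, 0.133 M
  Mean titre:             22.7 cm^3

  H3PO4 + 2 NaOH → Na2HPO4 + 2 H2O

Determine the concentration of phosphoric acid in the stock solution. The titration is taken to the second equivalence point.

3.06 M

n(NaOH) = 0.0227 × 0.133 = 3.02 × 10^-3 mol
From the 1:2 ratio, n(H3PO4) in the aliquot = 1/2 × 3.02 × 10^-3 = 1.51 × 10^-3 mol
[H3PO4]_dilute = 1.51 × 10^-3 / 0.0100 = 0.151 mol/L
Dilution factor = 200.0 / 9.88 = 20.24
[H3PO4]_stock = 0.151 × 20.24 = 3.06 mol/L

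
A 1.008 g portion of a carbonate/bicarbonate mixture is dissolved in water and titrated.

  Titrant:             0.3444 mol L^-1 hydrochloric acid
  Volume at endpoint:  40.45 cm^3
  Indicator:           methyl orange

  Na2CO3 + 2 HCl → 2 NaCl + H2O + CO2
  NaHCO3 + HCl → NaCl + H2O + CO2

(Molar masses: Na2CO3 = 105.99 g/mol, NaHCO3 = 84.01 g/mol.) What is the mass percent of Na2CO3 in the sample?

n(HCl) = 0.04045 × 0.3444 = 0.01393 mol
Let x = n(Na2CO3), y = n(NaHCO3).
Titrant: 2x + 1y = 0.01393;  mass: 105.99x + 84.01y = 1.008
Solving, x = 2.617 × 10^-3 mol, y = 8.697 × 10^-3 mol
mass of Na2CO3 = 2.617 × 10^-3 × 105.99 = 0.2774 g
% Na2CO3 = 0.2774 / 1.008 × 100 = 27.52 %

27.52 %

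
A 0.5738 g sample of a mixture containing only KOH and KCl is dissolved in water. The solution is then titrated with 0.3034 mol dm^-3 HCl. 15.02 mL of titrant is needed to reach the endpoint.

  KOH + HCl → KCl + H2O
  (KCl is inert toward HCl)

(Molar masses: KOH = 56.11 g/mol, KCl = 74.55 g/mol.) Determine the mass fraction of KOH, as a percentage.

n(HCl) = 0.01502 × 0.3034 = 4.557 × 10^-3 mol
Let x = n(KOH), y = n(KCl).
Titrant: 1x = 4.557 × 10^-3;  mass: 56.11x + 74.55y = 0.5738
Solving, x = 4.557 × 10^-3 mol, y = 4.267 × 10^-3 mol
mass of KOH = 4.557 × 10^-3 × 56.11 = 0.2557 g
% KOH = 0.2557 / 0.5738 × 100 = 44.56 %

44.56 %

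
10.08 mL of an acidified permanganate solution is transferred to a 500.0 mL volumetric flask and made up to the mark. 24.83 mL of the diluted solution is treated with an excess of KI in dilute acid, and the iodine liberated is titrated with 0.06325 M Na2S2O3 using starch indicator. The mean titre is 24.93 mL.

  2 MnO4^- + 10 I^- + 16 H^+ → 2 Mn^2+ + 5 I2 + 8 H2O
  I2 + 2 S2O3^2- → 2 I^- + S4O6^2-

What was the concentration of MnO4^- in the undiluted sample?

n(S2O3^2-) = 0.02493 × 0.06325 = 1.577 × 10^-3 mol
n(I2) = n(S2O3^2-)/2 = 7.884 × 10^-4 mol
From the 2:5 ratio, n(MnO4^-) in the aliquot = 2/5 × 7.884 × 10^-4 = 3.154 × 10^-4 mol
[MnO4^-]_dilute = 3.154 × 10^-4 / 0.02483 = 0.01270 mol/L
[MnO4^-]_original = 0.01270 × 500.0/10.08 = 0.6300 mol/L

0.6300 M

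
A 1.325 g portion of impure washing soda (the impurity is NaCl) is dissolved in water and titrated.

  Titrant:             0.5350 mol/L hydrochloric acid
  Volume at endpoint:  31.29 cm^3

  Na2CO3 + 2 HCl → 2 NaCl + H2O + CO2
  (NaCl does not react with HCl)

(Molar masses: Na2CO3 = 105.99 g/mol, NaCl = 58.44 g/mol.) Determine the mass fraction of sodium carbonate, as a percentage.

66.95 %

n(HCl) = 0.03129 × 0.5350 = 0.01674 mol
Let x = n(Na2CO3), y = n(NaCl).
Titrant: 2x = 0.01674;  mass: 105.99x + 58.44y = 1.325
Solving, x = 8.370 × 10^-3 mol, y = 7.492 × 10^-3 mol
mass of Na2CO3 = 8.370 × 10^-3 × 105.99 = 0.8871 g
% Na2CO3 = 0.8871 / 1.325 × 100 = 66.95 %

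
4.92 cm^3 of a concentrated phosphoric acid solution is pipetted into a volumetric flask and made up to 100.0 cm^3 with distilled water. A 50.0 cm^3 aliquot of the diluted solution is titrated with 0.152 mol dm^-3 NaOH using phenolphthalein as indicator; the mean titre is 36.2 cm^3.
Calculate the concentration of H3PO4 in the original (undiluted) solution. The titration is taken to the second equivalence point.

H3PO4 + 2 NaOH → Na2HPO4 + 2 H2O
n(NaOH) = 0.0362 × 0.152 = 5.50 × 10^-3 mol
From the 1:2 ratio, n(H3PO4) in the aliquot = 1/2 × 5.50 × 10^-3 = 2.75 × 10^-3 mol
[H3PO4]_dilute = 2.75 × 10^-3 / 0.0500 = 0.0550 mol/L
Dilution factor = 100.0 / 4.92 = 20.33
[H3PO4]_stock = 0.0550 × 20.33 = 1.12 mol/L

1.12 mol/L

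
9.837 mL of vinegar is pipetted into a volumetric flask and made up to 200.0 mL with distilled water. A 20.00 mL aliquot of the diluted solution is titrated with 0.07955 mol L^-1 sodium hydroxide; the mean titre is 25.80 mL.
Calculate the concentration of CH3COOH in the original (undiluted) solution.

2.086 mol/L

CH3COOH + NaOH → CH3COONa + H2O
n(NaOH) = 0.02580 × 0.07955 = 2.052 × 10^-3 mol
n(CH3COOH) in the aliquot = 2.052 × 10^-3 mol (1:1 ratio)
[CH3COOH]_dilute = 2.052 × 10^-3 / 0.02000 = 0.1026 mol/L
Dilution factor = 200.0 / 9.837 = 20.33
[CH3COOH]_stock = 0.1026 × 20.33 = 2.086 mol/L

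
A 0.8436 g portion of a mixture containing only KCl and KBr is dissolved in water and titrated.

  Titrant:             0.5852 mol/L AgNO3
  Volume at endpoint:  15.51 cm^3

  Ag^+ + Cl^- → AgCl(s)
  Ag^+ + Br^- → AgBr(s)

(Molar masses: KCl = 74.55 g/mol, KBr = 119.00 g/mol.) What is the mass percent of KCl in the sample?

47.02 %

n(AgNO3) = 0.01551 × 0.5852 = 9.076 × 10^-3 mol
Let x = n(KCl), y = n(KBr).
Titrant: 1x + 1y = 9.076 × 10^-3;  mass: 74.55x + 119.00y = 0.8436
Solving, x = 5.321 × 10^-3 mol, y = 3.756 × 10^-3 mol
mass of KCl = 5.321 × 10^-3 × 74.55 = 0.3966 g
% KCl = 0.3966 / 0.8436 × 100 = 47.02 %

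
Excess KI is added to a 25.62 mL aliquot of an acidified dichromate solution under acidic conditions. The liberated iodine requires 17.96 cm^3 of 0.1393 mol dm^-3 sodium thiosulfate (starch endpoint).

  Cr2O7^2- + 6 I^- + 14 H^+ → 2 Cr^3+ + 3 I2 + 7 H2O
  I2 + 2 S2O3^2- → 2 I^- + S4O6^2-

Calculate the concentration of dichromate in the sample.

0.01628 mol/L

n(S2O3^2-) = 0.01796 × 0.1393 = 2.502 × 10^-3 mol
n(I2) = n(S2O3^2-)/2 = 1.251 × 10^-3 mol
From the 1:3 ratio, n(Cr2O7^2-) in the aliquot = 1/3 × 1.251 × 10^-3 = 4.170 × 10^-4 mol
[Cr2O7^2-] = 4.170 × 10^-4 / 0.02562 = 0.01628 mol/L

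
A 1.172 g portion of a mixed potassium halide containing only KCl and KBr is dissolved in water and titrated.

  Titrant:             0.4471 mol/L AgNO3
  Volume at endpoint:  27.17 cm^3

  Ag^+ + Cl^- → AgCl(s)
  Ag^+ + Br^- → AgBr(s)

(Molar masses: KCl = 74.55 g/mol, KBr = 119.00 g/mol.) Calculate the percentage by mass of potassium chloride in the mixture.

39.15 %

n(AgNO3) = 0.02717 × 0.4471 = 0.01215 mol
Let x = n(KCl), y = n(KBr).
Titrant: 1x + 1y = 0.01215;  mass: 74.55x + 119.00y = 1.172
Solving, x = 6.155 × 10^-3 mol, y = 5.993 × 10^-3 mol
mass of KCl = 6.155 × 10^-3 × 74.55 = 0.4588 g
% KCl = 0.4588 / 1.172 × 100 = 39.15 %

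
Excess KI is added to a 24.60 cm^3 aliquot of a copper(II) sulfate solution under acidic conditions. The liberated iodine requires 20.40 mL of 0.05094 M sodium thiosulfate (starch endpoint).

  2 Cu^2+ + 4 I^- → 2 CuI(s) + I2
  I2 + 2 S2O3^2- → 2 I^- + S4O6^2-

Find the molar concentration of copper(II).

n(S2O3^2-) = 0.02040 × 0.05094 = 1.039 × 10^-3 mol
n(I2) = n(S2O3^2-)/2 = 5.196 × 10^-4 mol
From the 2:1 ratio, n(Cu2+) in the aliquot = 2/1 × 5.196 × 10^-4 = 1.039 × 10^-3 mol
[Cu2+] = 1.039 × 10^-3 / 0.02460 = 0.04224 mol/L

0.04224 M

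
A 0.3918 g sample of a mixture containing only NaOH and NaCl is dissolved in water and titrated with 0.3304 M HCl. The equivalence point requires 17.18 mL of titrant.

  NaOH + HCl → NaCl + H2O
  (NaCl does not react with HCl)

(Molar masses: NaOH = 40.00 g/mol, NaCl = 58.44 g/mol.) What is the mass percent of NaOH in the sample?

n(HCl) = 0.01718 × 0.3304 = 5.676 × 10^-3 mol
Let x = n(NaOH), y = n(NaCl).
Titrant: 1x = 5.676 × 10^-3;  mass: 40.00x + 58.44y = 0.3918
Solving, x = 5.676 × 10^-3 mol, y = 2.819 × 10^-3 mol
mass of NaOH = 5.676 × 10^-3 × 40.00 = 0.2271 g
% NaOH = 0.2271 / 0.3918 × 100 = 57.95 %

57.95 %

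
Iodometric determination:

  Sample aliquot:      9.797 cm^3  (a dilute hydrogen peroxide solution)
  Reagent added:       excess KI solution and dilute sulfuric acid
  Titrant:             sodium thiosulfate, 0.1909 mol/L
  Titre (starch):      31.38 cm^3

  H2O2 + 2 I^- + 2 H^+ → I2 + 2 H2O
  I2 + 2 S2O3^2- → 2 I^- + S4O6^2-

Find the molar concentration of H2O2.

n(S2O3^2-) = 0.03138 × 0.1909 = 5.990 × 10^-3 mol
n(I2) = n(S2O3^2-)/2 = 2.995 × 10^-3 mol
n(H2O2) in the aliquot = 2.995 × 10^-3 mol (1:1 ratio)
[H2O2] = 2.995 × 10^-3 / 0.009797 = 0.3057 mol/L

0.3057 mol/L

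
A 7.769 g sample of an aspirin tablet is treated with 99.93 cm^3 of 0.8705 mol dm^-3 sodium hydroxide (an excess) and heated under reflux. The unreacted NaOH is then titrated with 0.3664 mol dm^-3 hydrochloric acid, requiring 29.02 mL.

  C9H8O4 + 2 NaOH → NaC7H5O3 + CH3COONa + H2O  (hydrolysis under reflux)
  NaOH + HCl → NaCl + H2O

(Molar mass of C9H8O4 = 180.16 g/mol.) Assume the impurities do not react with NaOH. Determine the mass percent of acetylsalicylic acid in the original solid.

n(NaOH) added = 0.09993 × 0.8705 = 0.08699 mol
n(HCl) used in back-titration = 0.02902 × 0.3664 = 0.01063 mol
n(NaOH) left over = 0.01063 mol (1:1 ratio)
n(NaOH) consumed by analyte = 0.08699 − 0.01063 = 0.07636 mol
From the 1:2 ratio, n(C9H8O4) = 1/2 × 0.07636 = 0.03818 mol
mass of C9H8O4 = 0.03818 × 180.16 = 6.878 g
% C9H8O4 = 6.878 / 7.769 × 100 = 88.53 %

88.53 %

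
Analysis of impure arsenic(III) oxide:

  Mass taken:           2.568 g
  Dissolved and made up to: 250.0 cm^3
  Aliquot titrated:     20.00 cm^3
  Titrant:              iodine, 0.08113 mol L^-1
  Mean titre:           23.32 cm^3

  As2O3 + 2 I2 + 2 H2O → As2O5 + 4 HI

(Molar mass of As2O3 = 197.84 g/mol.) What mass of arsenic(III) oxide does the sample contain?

2.339 g

n(I2) per titration = 0.02332 × 0.08113 = 1.892 × 10^-3 mol
From the 1:2 ratio, n(As2O3) in each aliquot = 1/2 × 1.892 × 10^-3 = 9.460 × 10^-4 mol
n(As2O3) in the whole flask = 9.460 × 10^-4 × 250.0/20.00 = 0.01182 mol
mass of As2O3 = 0.01182 × 197.84 = 2.339 g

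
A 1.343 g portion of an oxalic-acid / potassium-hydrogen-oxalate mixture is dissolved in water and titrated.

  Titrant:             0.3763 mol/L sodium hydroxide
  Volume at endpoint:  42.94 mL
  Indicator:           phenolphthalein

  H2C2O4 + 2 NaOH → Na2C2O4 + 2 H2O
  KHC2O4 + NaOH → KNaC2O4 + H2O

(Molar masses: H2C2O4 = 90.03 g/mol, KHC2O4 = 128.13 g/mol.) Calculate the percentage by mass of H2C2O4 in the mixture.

n(NaOH) = 0.04294 × 0.3763 = 0.01616 mol
Let x = n(H2C2O4), y = n(KHC2O4).
Titrant: 2x + 1y = 0.01616;  mass: 90.03x + 128.13y = 1.343
Solving, x = 4.376 × 10^-3 mol, y = 7.407 × 10^-3 mol
mass of H2C2O4 = 4.376 × 10^-3 × 90.03 = 0.3939 g
% H2C2O4 = 0.3939 / 1.343 × 100 = 29.33 %

29.33 %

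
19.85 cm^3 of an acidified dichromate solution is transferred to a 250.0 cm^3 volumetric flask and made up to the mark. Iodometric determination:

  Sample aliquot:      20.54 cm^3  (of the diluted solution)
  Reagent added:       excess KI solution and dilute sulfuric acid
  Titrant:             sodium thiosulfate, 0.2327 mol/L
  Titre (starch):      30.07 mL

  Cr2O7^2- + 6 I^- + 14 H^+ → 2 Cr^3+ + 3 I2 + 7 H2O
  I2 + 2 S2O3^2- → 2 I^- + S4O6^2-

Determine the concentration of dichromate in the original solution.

n(S2O3^2-) = 0.03007 × 0.2327 = 6.997 × 10^-3 mol
n(I2) = n(S2O3^2-)/2 = 3.499 × 10^-3 mol
From the 1:3 ratio, n(Cr2O7^2-) in the aliquot = 1/3 × 3.499 × 10^-3 = 1.166 × 10^-3 mol
[Cr2O7^2-]_dilute = 1.166 × 10^-3 / 0.02054 = 0.05678 mol/L
[Cr2O7^2-]_original = 0.05678 × 250.0/19.85 = 0.7151 mol/L

0.7151 mol/L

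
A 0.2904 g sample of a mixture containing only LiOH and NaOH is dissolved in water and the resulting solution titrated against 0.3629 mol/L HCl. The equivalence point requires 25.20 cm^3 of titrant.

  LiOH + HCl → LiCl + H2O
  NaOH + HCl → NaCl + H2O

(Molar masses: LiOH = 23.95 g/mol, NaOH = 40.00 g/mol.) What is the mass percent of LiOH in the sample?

n(HCl) = 0.02520 × 0.3629 = 9.145 × 10^-3 mol
Let x = n(LiOH), y = n(NaOH).
Titrant: 1x + 1y = 9.145 × 10^-3;  mass: 23.95x + 40.00y = 0.2904
Solving, x = 4.698 × 10^-3 mol, y = 4.447 × 10^-3 mol
mass of LiOH = 4.698 × 10^-3 × 23.95 = 0.1125 g
% LiOH = 0.1125 / 0.2904 × 100 = 38.75 %

38.75 %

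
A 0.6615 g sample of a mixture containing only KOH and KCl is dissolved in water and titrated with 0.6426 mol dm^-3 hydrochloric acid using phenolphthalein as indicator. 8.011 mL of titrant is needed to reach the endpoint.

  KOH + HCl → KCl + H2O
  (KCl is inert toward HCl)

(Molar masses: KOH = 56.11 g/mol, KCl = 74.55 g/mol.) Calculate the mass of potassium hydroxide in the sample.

0.2888 g

n(HCl) = 0.008011 × 0.6426 = 5.148 × 10^-3 mol
Let x = n(KOH), y = n(KCl).
Titrant: 1x = 5.148 × 10^-3;  mass: 56.11x + 74.55y = 0.6615
Solving, x = 5.148 × 10^-3 mol, y = 4.999 × 10^-3 mol
mass of KOH = 5.148 × 10^-3 × 56.11 = 0.2888 g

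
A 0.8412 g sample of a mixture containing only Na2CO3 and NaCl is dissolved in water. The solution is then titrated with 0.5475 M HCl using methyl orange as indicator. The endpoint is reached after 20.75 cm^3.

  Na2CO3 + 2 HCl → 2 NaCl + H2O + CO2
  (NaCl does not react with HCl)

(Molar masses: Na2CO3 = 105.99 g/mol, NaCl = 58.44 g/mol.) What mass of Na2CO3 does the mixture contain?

n(HCl) = 0.02075 × 0.5475 = 0.01136 mol
Let x = n(Na2CO3), y = n(NaCl).
Titrant: 2x = 0.01136;  mass: 105.99x + 58.44y = 0.8412
Solving, x = 5.680 × 10^-3 mol, y = 4.092 × 10^-3 mol
mass of Na2CO3 = 5.680 × 10^-3 × 105.99 = 0.6021 g

0.6021 g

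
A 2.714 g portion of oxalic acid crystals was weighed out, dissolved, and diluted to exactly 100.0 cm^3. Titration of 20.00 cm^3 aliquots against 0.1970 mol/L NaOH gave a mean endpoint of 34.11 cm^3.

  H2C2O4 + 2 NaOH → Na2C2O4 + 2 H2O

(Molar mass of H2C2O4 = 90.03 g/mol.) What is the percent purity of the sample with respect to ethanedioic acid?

n(NaOH) per titration = 0.03411 × 0.1970 = 6.720 × 10^-3 mol
From the 1:2 ratio, n(H2C2O4) in each aliquot = 1/2 × 6.720 × 10^-3 = 3.360 × 10^-3 mol
n(H2C2O4) in the whole flask = 3.360 × 10^-3 × 100.0/20.00 = 0.01680 mol
mass of H2C2O4 = 0.01680 × 90.03 = 1.512 g
% H2C2O4 = 1.512 / 2.714 × 100 = 55.73 %

55.73 %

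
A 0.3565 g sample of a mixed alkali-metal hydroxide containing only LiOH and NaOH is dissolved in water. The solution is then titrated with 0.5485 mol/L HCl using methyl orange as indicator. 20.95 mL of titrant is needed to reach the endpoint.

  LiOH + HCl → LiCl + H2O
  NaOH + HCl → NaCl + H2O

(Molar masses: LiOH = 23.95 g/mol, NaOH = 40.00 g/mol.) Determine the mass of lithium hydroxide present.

n(HCl) = 0.02095 × 0.5485 = 0.01149 mol
Let x = n(LiOH), y = n(NaOH).
Titrant: 1x + 1y = 0.01149;  mass: 23.95x + 40.00y = 0.3565
Solving, x = 6.426 × 10^-3 mol, y = 5.065 × 10^-3 mol
mass of LiOH = 6.426 × 10^-3 × 23.95 = 0.1539 g

0.1539 g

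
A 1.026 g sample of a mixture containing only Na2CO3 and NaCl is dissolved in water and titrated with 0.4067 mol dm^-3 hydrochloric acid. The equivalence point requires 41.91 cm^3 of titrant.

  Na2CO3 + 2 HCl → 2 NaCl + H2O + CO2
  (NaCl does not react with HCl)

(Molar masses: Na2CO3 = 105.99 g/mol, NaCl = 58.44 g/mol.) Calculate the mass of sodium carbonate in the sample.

0.9033 g

n(HCl) = 0.04191 × 0.4067 = 0.01704 mol
Let x = n(Na2CO3), y = n(NaCl).
Titrant: 2x = 0.01704;  mass: 105.99x + 58.44y = 1.026
Solving, x = 8.522 × 10^-3 mol, y = 2.100 × 10^-3 mol
mass of Na2CO3 = 8.522 × 10^-3 × 105.99 = 0.9033 g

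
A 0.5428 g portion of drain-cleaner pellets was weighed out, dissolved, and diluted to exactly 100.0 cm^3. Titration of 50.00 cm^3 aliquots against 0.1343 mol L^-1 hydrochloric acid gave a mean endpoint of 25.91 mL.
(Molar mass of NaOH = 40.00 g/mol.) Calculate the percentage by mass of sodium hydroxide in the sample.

51.29 %

NaOH + HCl → NaCl + H2O
n(HCl) per titration = 0.02591 × 0.1343 = 3.480 × 10^-3 mol
n(NaOH) in each aliquot = 3.480 × 10^-3 mol (1:1 ratio)
n(NaOH) in the whole flask = 3.480 × 10^-3 × 100.0/50.00 = 6.959 × 10^-3 mol
mass of NaOH = 6.959 × 10^-3 × 40.00 = 0.2784 g
% NaOH = 0.2784 / 0.5428 × 100 = 51.29 %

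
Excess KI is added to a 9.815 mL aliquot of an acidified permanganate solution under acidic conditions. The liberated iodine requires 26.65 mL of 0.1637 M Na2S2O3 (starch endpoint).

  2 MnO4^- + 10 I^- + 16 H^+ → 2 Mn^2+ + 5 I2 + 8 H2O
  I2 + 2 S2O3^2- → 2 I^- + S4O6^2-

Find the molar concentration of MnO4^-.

n(S2O3^2-) = 0.02665 × 0.1637 = 4.363 × 10^-3 mol
n(I2) = n(S2O3^2-)/2 = 2.181 × 10^-3 mol
From the 2:5 ratio, n(MnO4^-) in the aliquot = 2/5 × 2.181 × 10^-3 = 8.725 × 10^-4 mol
[MnO4^-] = 8.725 × 10^-4 / 0.009815 = 0.08890 mol/L

0.08890 M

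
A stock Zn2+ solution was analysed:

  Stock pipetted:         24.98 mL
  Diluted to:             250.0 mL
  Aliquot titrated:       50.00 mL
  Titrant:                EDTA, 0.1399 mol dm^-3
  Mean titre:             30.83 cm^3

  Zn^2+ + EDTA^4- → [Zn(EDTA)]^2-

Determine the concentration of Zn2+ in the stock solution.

0.8633 mol/L

n(EDTA) = 0.03083 × 0.1399 = 4.313 × 10^-3 mol
n(Zn2+) in the aliquot = 4.313 × 10^-3 mol (1:1 ratio)
[Zn2+]_dilute = 4.313 × 10^-3 / 0.05000 = 0.08626 mol/L
Dilution factor = 250.0 / 24.98 = 10.01
[Zn2+]_stock = 0.08626 × 10.01 = 0.8633 mol/L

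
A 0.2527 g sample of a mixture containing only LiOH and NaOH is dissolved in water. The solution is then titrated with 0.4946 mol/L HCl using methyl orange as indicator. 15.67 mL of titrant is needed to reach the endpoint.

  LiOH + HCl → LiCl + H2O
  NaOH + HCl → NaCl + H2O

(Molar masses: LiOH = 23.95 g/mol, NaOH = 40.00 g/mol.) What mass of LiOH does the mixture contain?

n(HCl) = 0.01567 × 0.4946 = 7.750 × 10^-3 mol
Let x = n(LiOH), y = n(NaOH).
Titrant: 1x + 1y = 7.750 × 10^-3;  mass: 23.95x + 40.00y = 0.2527
Solving, x = 3.571 × 10^-3 mol, y = 4.179 × 10^-3 mol
mass of LiOH = 3.571 × 10^-3 × 23.95 = 0.08553 g

0.08553 g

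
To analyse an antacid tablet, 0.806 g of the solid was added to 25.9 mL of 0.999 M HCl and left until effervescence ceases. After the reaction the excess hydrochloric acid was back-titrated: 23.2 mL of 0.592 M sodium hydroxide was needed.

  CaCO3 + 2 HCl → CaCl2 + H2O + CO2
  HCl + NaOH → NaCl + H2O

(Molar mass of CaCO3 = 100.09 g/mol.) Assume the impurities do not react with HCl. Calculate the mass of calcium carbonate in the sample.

n(HCl) added = 0.0259 × 0.999 = 0.0259 mol
n(NaOH) used in back-titration = 0.0232 × 0.592 = 0.0137 mol
n(HCl) left over = 0.0137 mol (1:1 ratio)
n(HCl) consumed by analyte = 0.0259 − 0.0137 = 0.0121 mol
From the 1:2 ratio, n(CaCO3) = 1/2 × 0.0121 = 6.07 × 10^-3 mol
mass of CaCO3 = 6.07 × 10^-3 × 100.09 = 0.608 g

0.608 g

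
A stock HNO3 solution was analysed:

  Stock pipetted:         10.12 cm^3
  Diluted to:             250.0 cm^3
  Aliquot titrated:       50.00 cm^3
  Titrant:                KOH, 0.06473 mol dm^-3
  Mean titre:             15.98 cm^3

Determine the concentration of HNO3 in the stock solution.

HNO3 + KOH → KNO3 + H2O
n(KOH) = 0.01598 × 0.06473 = 1.034 × 10^-3 mol
n(HNO3) in the aliquot = 1.034 × 10^-3 mol (1:1 ratio)
[HNO3]_dilute = 1.034 × 10^-3 / 0.05000 = 0.02069 mol/L
Dilution factor = 250.0 / 10.12 = 24.70
[HNO3]_stock = 0.02069 × 24.70 = 0.5111 mol/L

0.5111 mol/L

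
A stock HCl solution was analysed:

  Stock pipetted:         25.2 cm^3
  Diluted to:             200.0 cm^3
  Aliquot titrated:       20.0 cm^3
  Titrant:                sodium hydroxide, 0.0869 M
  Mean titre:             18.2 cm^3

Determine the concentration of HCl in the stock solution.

HCl + NaOH → NaCl + H2O
n(NaOH) = 0.0182 × 0.0869 = 1.58 × 10^-3 mol
n(HCl) in the aliquot = 1.58 × 10^-3 mol (1:1 ratio)
[HCl]_dilute = 1.58 × 10^-3 / 0.0200 = 0.0791 mol/L
Dilution factor = 200.0 / 25.2 = 7.937
[HCl]_stock = 0.0791 × 7.937 = 0.628 mol/L

0.628 M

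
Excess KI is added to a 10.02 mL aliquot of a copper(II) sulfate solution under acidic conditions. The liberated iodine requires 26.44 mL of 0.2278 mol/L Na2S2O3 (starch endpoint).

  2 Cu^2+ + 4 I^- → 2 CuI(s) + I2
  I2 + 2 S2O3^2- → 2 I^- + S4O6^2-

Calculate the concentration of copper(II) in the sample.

0.6011 mol/L

n(S2O3^2-) = 0.02644 × 0.2278 = 6.023 × 10^-3 mol
n(I2) = n(S2O3^2-)/2 = 3.012 × 10^-3 mol
From the 2:1 ratio, n(Cu2+) in the aliquot = 2/1 × 3.012 × 10^-3 = 6.023 × 10^-3 mol
[Cu2+] = 6.023 × 10^-3 / 0.01002 = 0.6011 mol/L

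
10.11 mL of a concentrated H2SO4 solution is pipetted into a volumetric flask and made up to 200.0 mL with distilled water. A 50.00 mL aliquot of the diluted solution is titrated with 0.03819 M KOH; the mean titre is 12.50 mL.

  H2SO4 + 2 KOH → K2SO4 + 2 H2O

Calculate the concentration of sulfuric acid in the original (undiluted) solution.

0.09444 M

n(KOH) = 0.01250 × 0.03819 = 4.774 × 10^-4 mol
From the 1:2 ratio, n(H2SO4) in the aliquot = 1/2 × 4.774 × 10^-4 = 2.387 × 10^-4 mol
[H2SO4]_dilute = 2.387 × 10^-4 / 0.05000 = 0.004774 mol/L
Dilution factor = 200.0 / 10.11 = 19.78
[H2SO4]_stock = 0.004774 × 19.78 = 0.09444 mol/L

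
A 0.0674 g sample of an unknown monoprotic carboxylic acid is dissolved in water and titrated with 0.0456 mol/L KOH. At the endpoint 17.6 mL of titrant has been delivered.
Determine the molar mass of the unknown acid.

84.0 g/mol

n(KOH) = 0.0176 L × 0.0456 mol/L = 8.03 × 10^-4 mol
n(HA) = 8.03 × 10^-4 mol (1:1 ratio)
M = m / n = 0.0674 g / 8.03 × 10^-4 mol = 84.0 g/mol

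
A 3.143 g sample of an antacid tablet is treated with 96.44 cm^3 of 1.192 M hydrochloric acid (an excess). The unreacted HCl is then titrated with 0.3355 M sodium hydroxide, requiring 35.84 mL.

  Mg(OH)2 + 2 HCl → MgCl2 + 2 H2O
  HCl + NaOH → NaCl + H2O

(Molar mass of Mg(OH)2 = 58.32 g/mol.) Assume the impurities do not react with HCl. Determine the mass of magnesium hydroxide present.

n(HCl) added = 0.09644 × 1.192 = 0.1150 mol
n(NaOH) used in back-titration = 0.03584 × 0.3355 = 0.01202 mol
n(HCl) left over = 0.01202 mol (1:1 ratio)
n(HCl) consumed by analyte = 0.1150 − 0.01202 = 0.1029 mol
From the 1:2 ratio, n(Mg(OH)2) = 1/2 × 0.1029 = 0.05147 mol
mass of Mg(OH)2 = 0.05147 × 58.32 = 3.002 g

3.002 g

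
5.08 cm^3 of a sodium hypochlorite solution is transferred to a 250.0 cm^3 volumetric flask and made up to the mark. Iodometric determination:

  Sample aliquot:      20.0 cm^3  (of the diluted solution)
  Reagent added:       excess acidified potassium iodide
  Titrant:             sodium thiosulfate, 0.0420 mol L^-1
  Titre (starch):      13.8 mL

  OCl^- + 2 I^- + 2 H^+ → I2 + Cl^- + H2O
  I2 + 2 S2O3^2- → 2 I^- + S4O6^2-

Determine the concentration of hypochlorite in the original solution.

n(S2O3^2-) = 0.0138 × 0.0420 = 5.80 × 10^-4 mol
n(I2) = n(S2O3^2-)/2 = 2.90 × 10^-4 mol
n(OCl^-) in the aliquot = 2.90 × 10^-4 mol (1:1 ratio)
[OCl^-]_dilute = 2.90 × 10^-4 / 0.0200 = 0.0145 mol/L
[OCl^-]_original = 0.0145 × 250.0/5.08 = 0.713 mol/L

0.713 mol/L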